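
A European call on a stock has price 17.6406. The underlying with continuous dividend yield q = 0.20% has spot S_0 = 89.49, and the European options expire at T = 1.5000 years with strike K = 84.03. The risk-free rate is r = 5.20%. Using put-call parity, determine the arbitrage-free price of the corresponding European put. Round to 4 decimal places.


Answer: Put price = 6.1434

Derivation:
Put-call parity: C - P = S_0 * exp(-qT) - K * exp(-rT).
S_0 * exp(-qT) = 89.4900 * 0.99700450 = 89.22193230
K * exp(-rT) = 84.0300 * 0.92496443 = 77.72476076
P = C - S*exp(-qT) + K*exp(-rT)
P = 17.6406 - 89.22193230 + 77.72476076 = 6.1434


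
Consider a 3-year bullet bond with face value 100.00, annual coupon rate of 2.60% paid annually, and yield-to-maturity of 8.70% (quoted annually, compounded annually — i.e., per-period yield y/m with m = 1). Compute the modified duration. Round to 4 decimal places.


Answer: Modified duration = 2.6838

Derivation:
Coupon per period c = face * coupon_rate / m = 2.600000
Periods per year m = 1; per-period yield y/m = 0.087000
Number of cashflows N = 3
Cashflows (t years, CF_t, discount factor 1/(1+y/m)^(m*t), PV):
  t = 1.0000: CF_t = 2.600000, DF = 0.919963, PV = 2.391904
  t = 2.0000: CF_t = 2.600000, DF = 0.846332, PV = 2.200464
  t = 3.0000: CF_t = 102.600000, DF = 0.778595, PV = 79.883802
Price P = sum_t PV_t = 84.476171
First compute Macaulay numerator sum_t t * PV_t:
  t * PV_t at t = 1.0000: 2.391904
  t * PV_t at t = 2.0000: 4.400928
  t * PV_t at t = 3.0000: 239.651407
Macaulay duration D = 246.444239 / 84.476171 = 2.917323
Modified duration = D / (1 + y/m) = 2.917323 / (1 + 0.087000) = 2.683829


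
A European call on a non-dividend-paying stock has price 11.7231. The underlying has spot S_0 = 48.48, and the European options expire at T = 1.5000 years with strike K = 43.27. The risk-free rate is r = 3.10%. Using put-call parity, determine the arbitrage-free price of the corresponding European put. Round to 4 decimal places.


Put-call parity: C - P = S_0 * exp(-qT) - K * exp(-rT).
S_0 * exp(-qT) = 48.4800 * 1.00000000 = 48.48000000
K * exp(-rT) = 43.2700 * 0.95456456 = 41.30400854
P = C - S*exp(-qT) + K*exp(-rT)
P = 11.7231 - 48.48000000 + 41.30400854 = 4.5471

Answer: Put price = 4.5471


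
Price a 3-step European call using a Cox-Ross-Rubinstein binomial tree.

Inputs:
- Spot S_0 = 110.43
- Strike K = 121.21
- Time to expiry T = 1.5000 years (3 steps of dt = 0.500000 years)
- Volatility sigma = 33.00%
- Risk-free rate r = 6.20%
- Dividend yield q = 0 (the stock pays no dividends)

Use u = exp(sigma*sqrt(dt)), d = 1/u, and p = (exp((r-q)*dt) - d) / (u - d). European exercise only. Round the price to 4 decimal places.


dt = T/N = 0.500000
u = exp(sigma*sqrt(dt)) = 1.262817; d = 1/u = 0.791880
p = (exp((r-q)*dt) - d) / (u - d) = 0.508784
Discount per step: exp(-r*dt) = 0.969476
Stock lattice S(k, i) with i counting down-moves:
  k=0: S(0,0) = 110.4300
  k=1: S(1,0) = 139.4529; S(1,1) = 87.4473
  k=2: S(2,0) = 176.1036; S(2,1) = 110.4300; S(2,2) = 69.2478
  k=3: S(3,0) = 222.3867; S(3,1) = 139.4529; S(3,2) = 87.4473; S(3,3) = 54.8360
Terminal payoffs V(N, i) = max(S_T - K, 0):
  V(3,0) = 101.176654; V(3,1) = 18.242923; V(3,2) = 0.000000; V(3,3) = 0.000000
Backward induction: V(k, i) = exp(-r*dt) * [p * V(k+1, i) + (1-p) * V(k+1, i+1)].
  V(2,0) = exp(-r*dt) * [p*101.176654 + (1-p)*18.242923] = 58.593440
  V(2,1) = exp(-r*dt) * [p*18.242923 + (1-p)*0.000000] = 8.998390
  V(2,2) = exp(-r*dt) * [p*0.000000 + (1-p)*0.000000] = 0.000000
  V(1,0) = exp(-r*dt) * [p*58.593440 + (1-p)*8.998390] = 33.186662
  V(1,1) = exp(-r*dt) * [p*8.998390 + (1-p)*0.000000] = 4.438489
  V(0,0) = exp(-r*dt) * [p*33.186662 + (1-p)*4.438489] = 18.483151

Answer: Price = V(0,0) = 18.4832


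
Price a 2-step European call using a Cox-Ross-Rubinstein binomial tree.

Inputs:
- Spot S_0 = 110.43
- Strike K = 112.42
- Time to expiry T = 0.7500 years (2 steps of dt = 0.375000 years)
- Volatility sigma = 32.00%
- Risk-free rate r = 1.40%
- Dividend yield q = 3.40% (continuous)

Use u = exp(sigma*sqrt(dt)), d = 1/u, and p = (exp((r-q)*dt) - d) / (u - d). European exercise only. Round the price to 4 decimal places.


dt = T/N = 0.375000
u = exp(sigma*sqrt(dt)) = 1.216477; d = 1/u = 0.822046
p = (exp((r-q)*dt) - d) / (u - d) = 0.432223
Discount per step: exp(-r*dt) = 0.994764
Stock lattice S(k, i) with i counting down-moves:
  k=0: S(0,0) = 110.4300
  k=1: S(1,0) = 134.3356; S(1,1) = 90.7785
  k=2: S(2,0) = 163.4162; S(2,1) = 110.4300; S(2,2) = 74.6241
Terminal payoffs V(N, i) = max(S_T - K, 0):
  V(2,0) = 50.996179; V(2,1) = 0.000000; V(2,2) = 0.000000
Backward induction: V(k, i) = exp(-r*dt) * [p * V(k+1, i) + (1-p) * V(k+1, i+1)].
  V(1,0) = exp(-r*dt) * [p*50.996179 + (1-p)*0.000000] = 21.926295
  V(1,1) = exp(-r*dt) * [p*0.000000 + (1-p)*0.000000] = 0.000000
  V(0,0) = exp(-r*dt) * [p*21.926295 + (1-p)*0.000000] = 9.427420

Answer: Price = V(0,0) = 9.4274


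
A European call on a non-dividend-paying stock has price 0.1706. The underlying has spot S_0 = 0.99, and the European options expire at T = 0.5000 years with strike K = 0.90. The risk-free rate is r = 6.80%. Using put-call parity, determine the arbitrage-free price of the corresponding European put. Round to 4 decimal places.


Answer: Put price = 0.0505

Derivation:
Put-call parity: C - P = S_0 * exp(-qT) - K * exp(-rT).
S_0 * exp(-qT) = 0.9900 * 1.00000000 = 0.99000000
K * exp(-rT) = 0.9000 * 0.96657150 = 0.86991435
P = C - S*exp(-qT) + K*exp(-rT)
P = 0.1706 - 0.99000000 + 0.86991435 = 0.0505


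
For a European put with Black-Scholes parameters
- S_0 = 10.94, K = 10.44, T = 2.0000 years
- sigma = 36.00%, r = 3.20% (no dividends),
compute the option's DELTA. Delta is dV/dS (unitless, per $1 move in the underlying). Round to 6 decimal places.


d1 = 0.4721532969; d2 = -0.0369635856
phi(d1) = 0.3568631511; exp(-qT) = 1.0000000000; exp(-rT) = 0.9380049995
N(-d1) = 0.3184086863
Delta = -exp(-qT) * N(-d1) = -1.0000000000 * 0.3184086863 = -0.318409

Answer: Delta = -0.318409


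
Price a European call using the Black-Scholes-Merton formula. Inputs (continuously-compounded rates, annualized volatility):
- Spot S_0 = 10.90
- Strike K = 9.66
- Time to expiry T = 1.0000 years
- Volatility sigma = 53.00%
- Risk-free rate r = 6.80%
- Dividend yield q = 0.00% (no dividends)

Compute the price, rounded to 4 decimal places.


d1 = (ln(S/K) + (r - q + 0.5*sigma^2) * T) / (sigma * sqrt(T)) = 0.62116819
d2 = d1 - sigma * sqrt(T) = 0.09116819
exp(-rT) = 0.93426047; exp(-qT) = 1.00000000
C = S_0 * exp(-qT) * N(d1) - K * exp(-rT) * N(d2)
N(d1) = 0.73275552; N(d2) = 0.53632053
C = 10.9000 * 1.00000000 * 0.73275552 - 9.6600 * 0.93426047 * 0.53632053 = 3.1468

Answer: Price = 3.1468


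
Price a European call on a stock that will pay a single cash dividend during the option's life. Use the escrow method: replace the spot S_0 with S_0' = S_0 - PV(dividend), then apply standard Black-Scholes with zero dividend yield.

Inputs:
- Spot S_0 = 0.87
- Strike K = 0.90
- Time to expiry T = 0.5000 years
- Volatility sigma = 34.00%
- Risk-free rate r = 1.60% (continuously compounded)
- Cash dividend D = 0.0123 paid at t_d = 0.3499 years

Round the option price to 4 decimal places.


PV(D) = D * exp(-r * t_d) = 0.0123 * 0.99441724 = 0.01223133
S_0' = S_0 - PV(D) = 0.8700 - 0.01223133 = 0.85776867
d1 = (ln(S_0'/K) + (r + sigma^2/2)*T) / (sigma*sqrt(T)) = -0.04642080
d2 = d1 - sigma*sqrt(T) = -0.28683711
exp(-rT) = 0.99203191
N(d1) = 0.48148743; N(d2) = 0.38711852
C = S_0' * N(d1) - K * exp(-rT) * N(d2) = 0.85776867 * 0.48148743 - 0.9000 * 0.99203191 * 0.38711852 = 0.0674

Answer: Price = 0.0674


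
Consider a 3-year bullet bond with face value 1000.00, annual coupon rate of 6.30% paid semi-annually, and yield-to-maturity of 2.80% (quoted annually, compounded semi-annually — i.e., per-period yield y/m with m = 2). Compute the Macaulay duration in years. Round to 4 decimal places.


Answer: Macaulay duration = 2.7921 years

Derivation:
Coupon per period c = face * coupon_rate / m = 31.500000
Periods per year m = 2; per-period yield y/m = 0.014000
Number of cashflows N = 6
Cashflows (t years, CF_t, discount factor 1/(1+y/m)^(m*t), PV):
  t = 0.5000: CF_t = 31.500000, DF = 0.986193, PV = 31.065089
  t = 1.0000: CF_t = 31.500000, DF = 0.972577, PV = 30.636182
  t = 1.5000: CF_t = 31.500000, DF = 0.959149, PV = 30.213197
  t = 2.0000: CF_t = 31.500000, DF = 0.945906, PV = 29.796053
  t = 2.5000: CF_t = 31.500000, DF = 0.932847, PV = 29.384667
  t = 3.0000: CF_t = 1031.500000, DF = 0.919967, PV = 948.946006
Price P = sum_t PV_t = 1100.041195
Macaulay numerator sum_t t * PV_t:
  t * PV_t at t = 0.5000: 15.532544
  t * PV_t at t = 1.0000: 30.636182
  t * PV_t at t = 1.5000: 45.319796
  t * PV_t at t = 2.0000: 59.592105
  t * PV_t at t = 2.5000: 73.461668
  t * PV_t at t = 3.0000: 2846.838019
Macaulay duration D = (sum_t t * PV_t) / P = 3071.380315 / 1100.041195 = 2.792059


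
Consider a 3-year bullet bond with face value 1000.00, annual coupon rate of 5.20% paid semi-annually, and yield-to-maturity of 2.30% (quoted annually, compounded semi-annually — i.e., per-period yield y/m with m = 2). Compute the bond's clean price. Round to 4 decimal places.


Coupon per period c = face * coupon_rate / m = 26.000000
Periods per year m = 2; per-period yield y/m = 0.011500
Number of cashflows N = 6
Cashflows (t years, CF_t, discount factor 1/(1+y/m)^(m*t), PV):
  t = 0.5000: CF_t = 26.000000, DF = 0.988631, PV = 25.704399
  t = 1.0000: CF_t = 26.000000, DF = 0.977391, PV = 25.412160
  t = 1.5000: CF_t = 26.000000, DF = 0.966279, PV = 25.123242
  t = 2.0000: CF_t = 26.000000, DF = 0.955293, PV = 24.837610
  t = 2.5000: CF_t = 26.000000, DF = 0.944432, PV = 24.555225
  t = 3.0000: CF_t = 1026.000000, DF = 0.933694, PV = 957.970285
Price P = sum_t PV_t = 1083.602921

Answer: Price = 1083.6029


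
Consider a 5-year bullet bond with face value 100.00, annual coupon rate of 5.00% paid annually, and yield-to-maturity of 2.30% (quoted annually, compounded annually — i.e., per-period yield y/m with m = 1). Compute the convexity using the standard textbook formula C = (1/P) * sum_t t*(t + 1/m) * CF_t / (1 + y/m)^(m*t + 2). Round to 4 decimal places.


Coupon per period c = face * coupon_rate / m = 5.000000
Periods per year m = 1; per-period yield y/m = 0.023000
Number of cashflows N = 5
Cashflows (t years, CF_t, discount factor 1/(1+y/m)^(m*t), PV):
  t = 1.0000: CF_t = 5.000000, DF = 0.977517, PV = 4.887586
  t = 2.0000: CF_t = 5.000000, DF = 0.955540, PV = 4.777698
  t = 3.0000: CF_t = 5.000000, DF = 0.934056, PV = 4.670282
  t = 4.0000: CF_t = 5.000000, DF = 0.913056, PV = 4.565281
  t = 5.0000: CF_t = 105.000000, DF = 0.892528, PV = 93.715436
Price P = sum_t PV_t = 112.616283
Convexity numerator sum_t t*(t + 1/m) * CF_t / (1+y/m)^(m*t + 2):
  t = 1.0000: term = 9.340564
  t = 2.0000: term = 27.391683
  t = 3.0000: term = 53.551678
  t = 4.0000: term = 87.246135
  t = 5.0000: term = 2686.464573
Convexity = (1/P) * sum = 2863.994633 / 112.616283 = 25.431444

Answer: Convexity = 25.4314


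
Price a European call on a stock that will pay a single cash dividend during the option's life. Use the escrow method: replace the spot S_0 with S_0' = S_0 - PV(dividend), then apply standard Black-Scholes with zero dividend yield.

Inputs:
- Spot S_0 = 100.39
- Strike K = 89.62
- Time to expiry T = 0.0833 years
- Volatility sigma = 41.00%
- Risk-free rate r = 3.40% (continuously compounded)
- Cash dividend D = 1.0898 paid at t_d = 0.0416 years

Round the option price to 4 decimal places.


PV(D) = D * exp(-r * t_d) = 1.0898 * 0.99858660 = 1.08825968
S_0' = S_0 - PV(D) = 100.3900 - 1.08825968 = 99.30174032
d1 = (ln(S_0'/K) + (r + sigma^2/2)*T) / (sigma*sqrt(T)) = 0.95001418
d2 = d1 - sigma*sqrt(T) = 0.83168105
exp(-rT) = 0.99717181
N(d1) = 0.82894748; N(d2) = 0.79720550
C = S_0' * N(d1) - K * exp(-rT) * N(d2) = 99.30174032 * 0.82894748 - 89.6200 * 0.99717181 * 0.79720550 = 11.0724

Answer: Price = 11.0724


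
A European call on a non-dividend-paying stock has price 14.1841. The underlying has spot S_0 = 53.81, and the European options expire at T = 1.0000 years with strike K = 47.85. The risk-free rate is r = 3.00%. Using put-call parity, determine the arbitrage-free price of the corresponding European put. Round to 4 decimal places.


Put-call parity: C - P = S_0 * exp(-qT) - K * exp(-rT).
S_0 * exp(-qT) = 53.8100 * 1.00000000 = 53.81000000
K * exp(-rT) = 47.8500 * 0.97044553 = 46.43581878
P = C - S*exp(-qT) + K*exp(-rT)
P = 14.1841 - 53.81000000 + 46.43581878 = 6.8099

Answer: Put price = 6.8099


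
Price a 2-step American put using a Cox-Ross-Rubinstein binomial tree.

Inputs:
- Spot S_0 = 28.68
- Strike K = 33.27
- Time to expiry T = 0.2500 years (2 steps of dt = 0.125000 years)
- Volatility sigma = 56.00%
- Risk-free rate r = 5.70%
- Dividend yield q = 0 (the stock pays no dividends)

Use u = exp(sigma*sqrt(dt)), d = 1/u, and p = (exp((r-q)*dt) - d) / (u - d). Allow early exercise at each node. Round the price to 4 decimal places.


Answer: Price = V(0,0) = 6.2667

Derivation:
dt = T/N = 0.125000
u = exp(sigma*sqrt(dt)) = 1.218950; d = 1/u = 0.820378
p = (exp((r-q)*dt) - d) / (u - d) = 0.468604
Discount per step: exp(-r*dt) = 0.992900
Stock lattice S(k, i) with i counting down-moves:
  k=0: S(0,0) = 28.6800
  k=1: S(1,0) = 34.9595; S(1,1) = 23.5284
  k=2: S(2,0) = 42.6139; S(2,1) = 28.6800; S(2,2) = 19.3022
Terminal payoffs V(N, i) = max(K - S_T, 0):
  V(2,0) = 0.000000; V(2,1) = 4.590000; V(2,2) = 13.967778
Backward induction: V(k, i) = exp(-r*dt) * [p * V(k+1, i) + (1-p) * V(k+1, i+1)]; then take max(V_cont, immediate exercise) for American.
  V(1,0) = exp(-r*dt) * [p*0.000000 + (1-p)*4.590000] = 2.421792; exercise = 0.000000; V(1,0) = max -> 2.421792
  V(1,1) = exp(-r*dt) * [p*4.590000 + (1-p)*13.967778] = 9.505349; exercise = 9.741555; V(1,1) = max -> 9.741555
  V(0,0) = exp(-r*dt) * [p*2.421792 + (1-p)*9.741555] = 6.266677; exercise = 4.590000; V(0,0) = max -> 6.266677


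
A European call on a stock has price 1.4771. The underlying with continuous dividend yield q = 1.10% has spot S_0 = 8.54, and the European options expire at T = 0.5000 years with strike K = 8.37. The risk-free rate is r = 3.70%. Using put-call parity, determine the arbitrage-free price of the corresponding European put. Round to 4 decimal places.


Answer: Put price = 1.2005

Derivation:
Put-call parity: C - P = S_0 * exp(-qT) - K * exp(-rT).
S_0 * exp(-qT) = 8.5400 * 0.99451510 = 8.49315893
K * exp(-rT) = 8.3700 * 0.98167007 = 8.21657852
P = C - S*exp(-qT) + K*exp(-rT)
P = 1.4771 - 8.49315893 + 8.21657852 = 1.2005


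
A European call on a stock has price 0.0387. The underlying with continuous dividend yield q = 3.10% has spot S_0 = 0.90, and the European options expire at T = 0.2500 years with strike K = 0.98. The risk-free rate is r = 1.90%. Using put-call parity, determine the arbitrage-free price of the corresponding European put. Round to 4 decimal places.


Answer: Put price = 0.1210

Derivation:
Put-call parity: C - P = S_0 * exp(-qT) - K * exp(-rT).
S_0 * exp(-qT) = 0.9000 * 0.99227995 = 0.89305196
K * exp(-rT) = 0.9800 * 0.99526126 = 0.97535604
P = C - S*exp(-qT) + K*exp(-rT)
P = 0.0387 - 0.89305196 + 0.97535604 = 0.1210


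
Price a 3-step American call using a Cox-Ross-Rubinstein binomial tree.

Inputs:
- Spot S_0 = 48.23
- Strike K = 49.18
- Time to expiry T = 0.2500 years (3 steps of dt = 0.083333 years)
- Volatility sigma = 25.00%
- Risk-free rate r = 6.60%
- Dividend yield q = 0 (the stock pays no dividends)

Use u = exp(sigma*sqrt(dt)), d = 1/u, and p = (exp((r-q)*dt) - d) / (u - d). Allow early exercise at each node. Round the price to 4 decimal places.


Answer: Price = V(0,0) = 2.5011

Derivation:
dt = T/N = 0.083333
u = exp(sigma*sqrt(dt)) = 1.074837; d = 1/u = 0.930374
p = (exp((r-q)*dt) - d) / (u - d) = 0.520143
Discount per step: exp(-r*dt) = 0.994515
Stock lattice S(k, i) with i counting down-moves:
  k=0: S(0,0) = 48.2300
  k=1: S(1,0) = 51.8394; S(1,1) = 44.8719
  k=2: S(2,0) = 55.7189; S(2,1) = 48.2300; S(2,2) = 41.7477
  k=3: S(3,0) = 59.8887; S(3,1) = 51.8394; S(3,2) = 44.8719; S(3,3) = 38.8409
Terminal payoffs V(N, i) = max(S_T - K, 0):
  V(3,0) = 10.708685; V(3,1) = 2.659376; V(3,2) = 0.000000; V(3,3) = 0.000000
Backward induction: V(k, i) = exp(-r*dt) * [p * V(k+1, i) + (1-p) * V(k+1, i+1)]; then take max(V_cont, immediate exercise) for American.
  V(2,0) = exp(-r*dt) * [p*10.708685 + (1-p)*2.659376] = 6.808614; exercise = 6.538866; V(2,0) = max -> 6.808614
  V(2,1) = exp(-r*dt) * [p*2.659376 + (1-p)*0.000000] = 1.375668; exercise = 0.000000; V(2,1) = max -> 1.375668
  V(2,2) = exp(-r*dt) * [p*0.000000 + (1-p)*0.000000] = 0.000000; exercise = 0.000000; V(2,2) = max -> 0.000000
  V(1,0) = exp(-r*dt) * [p*6.808614 + (1-p)*1.375668] = 4.178529; exercise = 2.659376; V(1,0) = max -> 4.178529
  V(1,1) = exp(-r*dt) * [p*1.375668 + (1-p)*0.000000] = 0.711619; exercise = 0.000000; V(1,1) = max -> 0.711619
  V(0,0) = exp(-r*dt) * [p*4.178529 + (1-p)*0.711619] = 2.501112; exercise = 0.000000; V(0,0) = max -> 2.501112


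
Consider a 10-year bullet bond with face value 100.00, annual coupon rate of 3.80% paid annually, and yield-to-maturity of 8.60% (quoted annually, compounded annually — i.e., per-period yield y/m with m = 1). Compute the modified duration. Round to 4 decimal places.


Answer: Modified duration = 7.4857

Derivation:
Coupon per period c = face * coupon_rate / m = 3.800000
Periods per year m = 1; per-period yield y/m = 0.086000
Number of cashflows N = 10
Cashflows (t years, CF_t, discount factor 1/(1+y/m)^(m*t), PV):
  t = 1.0000: CF_t = 3.800000, DF = 0.920810, PV = 3.499079
  t = 2.0000: CF_t = 3.800000, DF = 0.847892, PV = 3.221988
  t = 3.0000: CF_t = 3.800000, DF = 0.780747, PV = 2.966840
  t = 4.0000: CF_t = 3.800000, DF = 0.718920, PV = 2.731897
  t = 5.0000: CF_t = 3.800000, DF = 0.661989, PV = 2.515559
  t = 6.0000: CF_t = 3.800000, DF = 0.609566, PV = 2.316352
  t = 7.0000: CF_t = 3.800000, DF = 0.561295, PV = 2.132921
  t = 8.0000: CF_t = 3.800000, DF = 0.516846, PV = 1.964016
  t = 9.0000: CF_t = 3.800000, DF = 0.475917, PV = 1.808486
  t = 10.0000: CF_t = 103.800000, DF = 0.438230, PV = 45.488237
Price P = sum_t PV_t = 68.645375
First compute Macaulay numerator sum_t t * PV_t:
  t * PV_t at t = 1.0000: 3.499079
  t * PV_t at t = 2.0000: 6.443976
  t * PV_t at t = 3.0000: 8.900520
  t * PV_t at t = 4.0000: 10.927587
  t * PV_t at t = 5.0000: 12.577794
  t * PV_t at t = 6.0000: 13.898115
  t * PV_t at t = 7.0000: 14.930449
  t * PV_t at t = 8.0000: 15.712127
  t * PV_t at t = 9.0000: 16.276375
  t * PV_t at t = 10.0000: 454.882366
Macaulay duration D = 558.048388 / 68.645375 = 8.129439
Modified duration = D / (1 + y/m) = 8.129439 / (1 + 0.086000) = 7.485671


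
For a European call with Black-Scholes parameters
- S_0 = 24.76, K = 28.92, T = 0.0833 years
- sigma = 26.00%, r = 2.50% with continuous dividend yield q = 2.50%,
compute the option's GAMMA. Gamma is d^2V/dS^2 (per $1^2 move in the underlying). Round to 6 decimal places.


Answer: Gamma = 0.027182

Derivation:
d1 = -2.0320808628; d2 = -2.1071213852
phi(d1) = 0.0506095569; exp(-qT) = 0.9979196669; exp(-rT) = 0.9979196669
Gamma = exp(-qT) * phi(d1) / (S * sigma * sqrt(T)) = 0.9979196669 * 0.0506095569 / (24.7600 * 0.2600 * 0.2886173938) = 0.027182


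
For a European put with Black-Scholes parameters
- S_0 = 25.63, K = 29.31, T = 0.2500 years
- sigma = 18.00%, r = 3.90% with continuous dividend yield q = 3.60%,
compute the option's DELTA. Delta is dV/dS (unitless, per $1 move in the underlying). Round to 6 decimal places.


d1 = -1.4373912705; d2 = -1.5273912705
phi(d1) = 0.1419918858; exp(-qT) = 0.9910403788; exp(-rT) = 0.9902973771
N(-d1) = 0.9246965761
Delta = -exp(-qT) * N(-d1) = -0.9910403788 * 0.9246965761 = -0.916412

Answer: Delta = -0.916412


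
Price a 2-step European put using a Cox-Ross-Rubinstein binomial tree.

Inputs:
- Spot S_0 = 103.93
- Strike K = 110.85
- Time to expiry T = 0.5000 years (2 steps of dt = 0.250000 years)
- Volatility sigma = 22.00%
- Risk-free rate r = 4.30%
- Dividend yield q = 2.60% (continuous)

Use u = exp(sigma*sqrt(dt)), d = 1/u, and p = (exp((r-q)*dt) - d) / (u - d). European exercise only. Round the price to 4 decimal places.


dt = T/N = 0.250000
u = exp(sigma*sqrt(dt)) = 1.116278; d = 1/u = 0.895834
p = (exp((r-q)*dt) - d) / (u - d) = 0.491848
Discount per step: exp(-r*dt) = 0.989308
Stock lattice S(k, i) with i counting down-moves:
  k=0: S(0,0) = 103.9300
  k=1: S(1,0) = 116.0148; S(1,1) = 93.1040
  k=2: S(2,0) = 129.5048; S(2,1) = 103.9300; S(2,2) = 83.4058
Terminal payoffs V(N, i) = max(K - S_T, 0):
  V(2,0) = 0.000000; V(2,1) = 6.920000; V(2,2) = 27.444221
Backward induction: V(k, i) = exp(-r*dt) * [p * V(k+1, i) + (1-p) * V(k+1, i+1)].
  V(1,0) = exp(-r*dt) * [p*0.000000 + (1-p)*6.920000] = 3.478813
  V(1,1) = exp(-r*dt) * [p*6.920000 + (1-p)*27.444221] = 17.163917
  V(0,0) = exp(-r*dt) * [p*3.478813 + (1-p)*17.163917] = 10.321372

Answer: Price = V(0,0) = 10.3214


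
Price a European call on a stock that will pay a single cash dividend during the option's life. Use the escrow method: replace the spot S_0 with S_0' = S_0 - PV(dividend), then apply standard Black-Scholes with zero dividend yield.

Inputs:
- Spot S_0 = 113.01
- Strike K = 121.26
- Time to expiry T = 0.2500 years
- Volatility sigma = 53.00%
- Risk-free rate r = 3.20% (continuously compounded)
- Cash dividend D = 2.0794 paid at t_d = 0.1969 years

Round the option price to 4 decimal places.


PV(D) = D * exp(-r * t_d) = 2.0794 * 0.99371901 = 2.06633931
S_0' = S_0 - PV(D) = 113.0100 - 2.06633931 = 110.94366069
d1 = (ln(S_0'/K) + (r + sigma^2/2)*T) / (sigma*sqrt(T)) = -0.17283770
d2 = d1 - sigma*sqrt(T) = -0.43783770
exp(-rT) = 0.99203191
N(d1) = 0.43138950; N(d2) = 0.33075197
C = S_0' * N(d1) - K * exp(-rT) * N(d2) = 110.94366069 * 0.43138950 - 121.2600 * 0.99203191 * 0.33075197 = 8.0725

Answer: Price = 8.0725


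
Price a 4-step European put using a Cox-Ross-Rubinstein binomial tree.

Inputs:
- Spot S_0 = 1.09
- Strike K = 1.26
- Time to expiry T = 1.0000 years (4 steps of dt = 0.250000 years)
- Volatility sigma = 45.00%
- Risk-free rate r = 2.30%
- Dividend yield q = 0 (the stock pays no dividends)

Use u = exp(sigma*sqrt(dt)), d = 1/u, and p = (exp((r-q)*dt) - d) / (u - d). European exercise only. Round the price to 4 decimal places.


dt = T/N = 0.250000
u = exp(sigma*sqrt(dt)) = 1.252323; d = 1/u = 0.798516
p = (exp((r-q)*dt) - d) / (u - d) = 0.456693
Discount per step: exp(-r*dt) = 0.994266
Stock lattice S(k, i) with i counting down-moves:
  k=0: S(0,0) = 1.0900
  k=1: S(1,0) = 1.3650; S(1,1) = 0.8704
  k=2: S(2,0) = 1.7095; S(2,1) = 1.0900; S(2,2) = 0.6950
  k=3: S(3,0) = 2.1408; S(3,1) = 1.3650; S(3,2) = 0.8704; S(3,3) = 0.5550
  k=4: S(4,0) = 2.6810; S(4,1) = 1.7095; S(4,2) = 1.0900; S(4,3) = 0.6950; S(4,4) = 0.4432
Terminal payoffs V(N, i) = max(K - S_T, 0):
  V(4,0) = 0.000000; V(4,1) = 0.000000; V(4,2) = 0.170000; V(4,3) = 0.564985; V(4,4) = 0.816839
Backward induction: V(k, i) = exp(-r*dt) * [p * V(k+1, i) + (1-p) * V(k+1, i+1)].
  V(3,0) = exp(-r*dt) * [p*0.000000 + (1-p)*0.000000] = 0.000000
  V(3,1) = exp(-r*dt) * [p*0.000000 + (1-p)*0.170000] = 0.091833
  V(3,2) = exp(-r*dt) * [p*0.170000 + (1-p)*0.564985] = 0.382393
  V(3,3) = exp(-r*dt) * [p*0.564985 + (1-p)*0.816839] = 0.697795
  V(2,0) = exp(-r*dt) * [p*0.000000 + (1-p)*0.091833] = 0.049607
  V(2,1) = exp(-r*dt) * [p*0.091833 + (1-p)*0.382393] = 0.248264
  V(2,2) = exp(-r*dt) * [p*0.382393 + (1-p)*0.697795] = 0.550578
  V(1,0) = exp(-r*dt) * [p*0.049607 + (1-p)*0.248264] = 0.156636
  V(1,1) = exp(-r*dt) * [p*0.248264 + (1-p)*0.550578] = 0.410148
  V(0,0) = exp(-r*dt) * [p*0.156636 + (1-p)*0.410148] = 0.292683

Answer: Price = V(0,0) = 0.2927


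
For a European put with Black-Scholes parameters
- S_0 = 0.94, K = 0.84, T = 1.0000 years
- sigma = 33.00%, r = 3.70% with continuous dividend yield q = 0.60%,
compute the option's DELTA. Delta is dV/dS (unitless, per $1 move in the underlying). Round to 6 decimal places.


Answer: Delta = -0.272685

Derivation:
d1 = 0.5997817680; d2 = 0.2697817680
phi(d1) = 0.3332682300; exp(-qT) = 0.9940179641; exp(-rT) = 0.9636761353
N(-d1) = 0.2743258428
Delta = -exp(-qT) * N(-d1) = -0.9940179641 * 0.2743258428 = -0.272685


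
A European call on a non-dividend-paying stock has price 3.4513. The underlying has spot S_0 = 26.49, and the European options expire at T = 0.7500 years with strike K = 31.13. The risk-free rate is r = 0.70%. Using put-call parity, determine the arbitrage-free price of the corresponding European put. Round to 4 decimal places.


Put-call parity: C - P = S_0 * exp(-qT) - K * exp(-rT).
S_0 * exp(-qT) = 26.4900 * 1.00000000 = 26.49000000
K * exp(-rT) = 31.1300 * 0.99476376 = 30.96699576
P = C - S*exp(-qT) + K*exp(-rT)
P = 3.4513 - 26.49000000 + 30.96699576 = 7.9283

Answer: Put price = 7.9283


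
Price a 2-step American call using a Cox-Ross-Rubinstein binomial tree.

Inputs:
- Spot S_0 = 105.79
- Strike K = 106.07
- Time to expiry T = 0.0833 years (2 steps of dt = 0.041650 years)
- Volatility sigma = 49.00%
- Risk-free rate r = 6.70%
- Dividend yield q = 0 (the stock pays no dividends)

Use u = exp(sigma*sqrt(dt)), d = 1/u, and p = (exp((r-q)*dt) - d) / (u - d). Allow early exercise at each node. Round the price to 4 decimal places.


Answer: Price = V(0,0) = 5.5024

Derivation:
dt = T/N = 0.041650
u = exp(sigma*sqrt(dt)) = 1.105172; d = 1/u = 0.904837
p = (exp((r-q)*dt) - d) / (u - d) = 0.488969
Discount per step: exp(-r*dt) = 0.997213
Stock lattice S(k, i) with i counting down-moves:
  k=0: S(0,0) = 105.7900
  k=1: S(1,0) = 116.9161; S(1,1) = 95.7227
  k=2: S(2,0) = 129.2124; S(2,1) = 105.7900; S(2,2) = 86.6134
Terminal payoffs V(N, i) = max(S_T - K, 0):
  V(2,0) = 23.142411; V(2,1) = 0.000000; V(2,2) = 0.000000
Backward induction: V(k, i) = exp(-r*dt) * [p * V(k+1, i) + (1-p) * V(k+1, i+1)]; then take max(V_cont, immediate exercise) for American.
  V(1,0) = exp(-r*dt) * [p*23.142411 + (1-p)*0.000000] = 11.284399; exercise = 10.846128; V(1,0) = max -> 11.284399
  V(1,1) = exp(-r*dt) * [p*0.000000 + (1-p)*0.000000] = 0.000000; exercise = 0.000000; V(1,1) = max -> 0.000000
  V(0,0) = exp(-r*dt) * [p*11.284399 + (1-p)*0.000000] = 5.502350; exercise = 0.000000; V(0,0) = max -> 5.502350


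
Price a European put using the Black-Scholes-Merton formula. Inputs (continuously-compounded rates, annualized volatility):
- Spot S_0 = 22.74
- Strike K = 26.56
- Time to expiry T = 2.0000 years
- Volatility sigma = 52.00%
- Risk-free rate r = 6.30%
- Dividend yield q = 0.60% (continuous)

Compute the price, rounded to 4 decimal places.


d1 = (ln(S/K) + (r - q + 0.5*sigma^2) * T) / (sigma * sqrt(T)) = 0.31156099
d2 = d1 - sigma * sqrt(T) = -0.42383006
exp(-rT) = 0.88161485; exp(-qT) = 0.98807171
P = K * exp(-rT) * N(-d2) - S_0 * exp(-qT) * N(-d1)
N(-d1) = 0.37768709; N(-d2) = 0.66415512
P = 26.5600 * 0.88161485 * 0.66415512 - 22.7400 * 0.98807171 * 0.37768709 = 7.0655

Answer: Price = 7.0655


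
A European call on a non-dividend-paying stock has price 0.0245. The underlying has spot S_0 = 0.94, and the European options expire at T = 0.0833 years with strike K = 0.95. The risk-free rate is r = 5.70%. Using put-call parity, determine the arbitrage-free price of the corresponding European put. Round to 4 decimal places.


Put-call parity: C - P = S_0 * exp(-qT) - K * exp(-rT).
S_0 * exp(-qT) = 0.9400 * 1.00000000 = 0.94000000
K * exp(-rT) = 0.9500 * 0.99526315 = 0.94550000
P = C - S*exp(-qT) + K*exp(-rT)
P = 0.0245 - 0.94000000 + 0.94550000 = 0.0300

Answer: Put price = 0.0300


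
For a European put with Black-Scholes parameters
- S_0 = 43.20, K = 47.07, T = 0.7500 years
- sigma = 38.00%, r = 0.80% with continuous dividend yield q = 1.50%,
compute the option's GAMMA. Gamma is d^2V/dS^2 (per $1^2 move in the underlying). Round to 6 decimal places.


Answer: Gamma = 0.027574

Derivation:
d1 = -0.1121134006; d2 = -0.4412030541
phi(d1) = 0.3964429071; exp(-qT) = 0.9888130446; exp(-rT) = 0.9940179641
Gamma = exp(-qT) * phi(d1) / (S * sigma * sqrt(T)) = 0.9888130446 * 0.3964429071 / (43.2000 * 0.3800 * 0.8660254038) = 0.027574


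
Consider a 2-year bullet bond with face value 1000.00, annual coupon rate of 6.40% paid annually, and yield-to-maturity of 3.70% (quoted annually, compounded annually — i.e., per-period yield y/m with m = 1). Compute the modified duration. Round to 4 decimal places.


Coupon per period c = face * coupon_rate / m = 64.000000
Periods per year m = 1; per-period yield y/m = 0.037000
Number of cashflows N = 2
Cashflows (t years, CF_t, discount factor 1/(1+y/m)^(m*t), PV):
  t = 1.0000: CF_t = 64.000000, DF = 0.964320, PV = 61.716490
  t = 2.0000: CF_t = 1064.000000, DF = 0.929913, PV = 989.427815
Price P = sum_t PV_t = 1051.144305
First compute Macaulay numerator sum_t t * PV_t:
  t * PV_t at t = 1.0000: 61.716490
  t * PV_t at t = 2.0000: 1978.855630
Macaulay duration D = 2040.572120 / 1051.144305 = 1.941286
Modified duration = D / (1 + y/m) = 1.941286 / (1 + 0.037000) = 1.872022

Answer: Modified duration = 1.8720


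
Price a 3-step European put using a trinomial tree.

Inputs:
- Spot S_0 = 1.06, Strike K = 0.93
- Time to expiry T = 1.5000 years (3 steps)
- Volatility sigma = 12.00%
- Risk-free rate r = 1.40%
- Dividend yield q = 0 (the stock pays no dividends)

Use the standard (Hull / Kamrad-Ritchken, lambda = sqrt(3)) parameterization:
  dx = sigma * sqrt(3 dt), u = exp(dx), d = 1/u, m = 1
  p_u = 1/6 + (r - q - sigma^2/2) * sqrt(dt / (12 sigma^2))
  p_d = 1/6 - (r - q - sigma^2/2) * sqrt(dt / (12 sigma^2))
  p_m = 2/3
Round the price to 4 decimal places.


dt = T/N = 0.500000; dx = sigma*sqrt(3*dt) = 0.146969
u = exp(dx) = 1.158319; d = 1/u = 0.863320
p_u = 0.178234, p_m = 0.666667, p_d = 0.155100
Discount per step: exp(-r*dt) = 0.993024
Stock lattice S(k, j) with j the centered position index:
  k=0: S(0,+0) = 1.0600
  k=1: S(1,-1) = 0.9151; S(1,+0) = 1.0600; S(1,+1) = 1.2278
  k=2: S(2,-2) = 0.7900; S(2,-1) = 0.9151; S(2,+0) = 1.0600; S(2,+1) = 1.2278; S(2,+2) = 1.4222
  k=3: S(3,-3) = 0.6821; S(3,-2) = 0.7900; S(3,-1) = 0.9151; S(3,+0) = 1.0600; S(3,+1) = 1.2278; S(3,+2) = 1.4222; S(3,+3) = 1.6474
Terminal payoffs V(N, j) = max(K - S_T, 0):
  V(3,-3) = 0.247941; V(3,-2) = 0.139959; V(3,-1) = 0.014880; V(3,+0) = 0.000000; V(3,+1) = 0.000000; V(3,+2) = 0.000000; V(3,+3) = 0.000000
Backward induction: V(k, j) = exp(-r*dt) * [p_u * V(k+1, j+1) + p_m * V(k+1, j) + p_d * V(k+1, j-1)]
  V(2,-2) = exp(-r*dt) * [p_u*0.014880 + p_m*0.139959 + p_d*0.247941] = 0.133476
  V(2,-1) = exp(-r*dt) * [p_u*0.000000 + p_m*0.014880 + p_d*0.139959] = 0.031407
  V(2,+0) = exp(-r*dt) * [p_u*0.000000 + p_m*0.000000 + p_d*0.014880] = 0.002292
  V(2,+1) = exp(-r*dt) * [p_u*0.000000 + p_m*0.000000 + p_d*0.000000] = 0.000000
  V(2,+2) = exp(-r*dt) * [p_u*0.000000 + p_m*0.000000 + p_d*0.000000] = 0.000000
  V(1,-1) = exp(-r*dt) * [p_u*0.002292 + p_m*0.031407 + p_d*0.133476] = 0.041755
  V(1,+0) = exp(-r*dt) * [p_u*0.000000 + p_m*0.002292 + p_d*0.031407] = 0.006354
  V(1,+1) = exp(-r*dt) * [p_u*0.000000 + p_m*0.000000 + p_d*0.002292] = 0.000353
  V(0,+0) = exp(-r*dt) * [p_u*0.000353 + p_m*0.006354 + p_d*0.041755] = 0.010700

Answer: Price = V(0,0) = 0.0107


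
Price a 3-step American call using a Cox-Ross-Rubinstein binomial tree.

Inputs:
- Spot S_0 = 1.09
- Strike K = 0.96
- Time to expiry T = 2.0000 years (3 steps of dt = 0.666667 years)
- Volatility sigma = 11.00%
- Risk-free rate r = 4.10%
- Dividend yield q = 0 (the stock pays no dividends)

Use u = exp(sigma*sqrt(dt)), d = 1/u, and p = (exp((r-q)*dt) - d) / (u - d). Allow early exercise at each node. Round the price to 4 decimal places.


Answer: Price = V(0,0) = 0.2114

Derivation:
dt = T/N = 0.666667
u = exp(sigma*sqrt(dt)) = 1.093971; d = 1/u = 0.914101
p = (exp((r-q)*dt) - d) / (u - d) = 0.631618
Discount per step: exp(-r*dt) = 0.973037
Stock lattice S(k, i) with i counting down-moves:
  k=0: S(0,0) = 1.0900
  k=1: S(1,0) = 1.1924; S(1,1) = 0.9964
  k=2: S(2,0) = 1.3045; S(2,1) = 1.0900; S(2,2) = 0.9108
  k=3: S(3,0) = 1.4271; S(3,1) = 1.1924; S(3,2) = 0.9964; S(3,3) = 0.8325
Terminal payoffs V(N, i) = max(S_T - K, 0):
  V(3,0) = 0.467067; V(3,1) = 0.232429; V(3,2) = 0.036370; V(3,3) = 0.000000
Backward induction: V(k, i) = exp(-r*dt) * [p * V(k+1, i) + (1-p) * V(k+1, i+1)]; then take max(V_cont, immediate exercise) for American.
  V(2,0) = exp(-r*dt) * [p*0.467067 + (1-p)*0.232429] = 0.370368; exercise = 0.344483; V(2,0) = max -> 0.370368
  V(2,1) = exp(-r*dt) * [p*0.232429 + (1-p)*0.036370] = 0.155885; exercise = 0.130000; V(2,1) = max -> 0.155885
  V(2,2) = exp(-r*dt) * [p*0.036370 + (1-p)*0.000000] = 0.022352; exercise = 0.000000; V(2,2) = max -> 0.022352
  V(1,0) = exp(-r*dt) * [p*0.370368 + (1-p)*0.155885] = 0.283500; exercise = 0.232429; V(1,0) = max -> 0.283500
  V(1,1) = exp(-r*dt) * [p*0.155885 + (1-p)*0.022352] = 0.103817; exercise = 0.036370; V(1,1) = max -> 0.103817
  V(0,0) = exp(-r*dt) * [p*0.283500 + (1-p)*0.103817] = 0.211449; exercise = 0.130000; V(0,0) = max -> 0.211449


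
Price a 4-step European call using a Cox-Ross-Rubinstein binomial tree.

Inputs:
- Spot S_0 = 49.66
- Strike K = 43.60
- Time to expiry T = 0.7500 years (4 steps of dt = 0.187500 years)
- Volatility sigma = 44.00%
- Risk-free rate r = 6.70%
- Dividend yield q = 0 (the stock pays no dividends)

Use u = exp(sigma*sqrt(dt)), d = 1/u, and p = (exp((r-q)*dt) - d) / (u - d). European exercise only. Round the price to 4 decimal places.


dt = T/N = 0.187500
u = exp(sigma*sqrt(dt)) = 1.209885; d = 1/u = 0.826525
p = (exp((r-q)*dt) - d) / (u - d) = 0.485488
Discount per step: exp(-r*dt) = 0.987516
Stock lattice S(k, i) with i counting down-moves:
  k=0: S(0,0) = 49.6600
  k=1: S(1,0) = 60.0829; S(1,1) = 41.0452
  k=2: S(2,0) = 72.6934; S(2,1) = 49.6600; S(2,2) = 33.9249
  k=3: S(3,0) = 87.9507; S(3,1) = 60.0829; S(3,2) = 41.0452; S(3,3) = 28.0397
  k=4: S(4,0) = 106.4103; S(4,1) = 72.6934; S(4,2) = 49.6600; S(4,3) = 33.9249; S(4,4) = 23.1755
Terminal payoffs V(N, i) = max(S_T - K, 0):
  V(4,0) = 62.810274; V(4,1) = 29.093426; V(4,2) = 6.060000; V(4,3) = 0.000000; V(4,4) = 0.000000
Backward induction: V(k, i) = exp(-r*dt) * [p * V(k+1, i) + (1-p) * V(k+1, i+1)].
  V(3,0) = exp(-r*dt) * [p*62.810274 + (1-p)*29.093426] = 44.895009
  V(3,1) = exp(-r*dt) * [p*29.093426 + (1-p)*6.060000] = 17.027205
  V(3,2) = exp(-r*dt) * [p*6.060000 + (1-p)*0.000000] = 2.905330
  V(3,3) = exp(-r*dt) * [p*0.000000 + (1-p)*0.000000] = 0.000000
  V(2,0) = exp(-r*dt) * [p*44.895009 + (1-p)*17.027205] = 30.175229
  V(2,1) = exp(-r*dt) * [p*17.027205 + (1-p)*2.905330] = 9.639475
  V(2,2) = exp(-r*dt) * [p*2.905330 + (1-p)*0.000000] = 1.392895
  V(1,0) = exp(-r*dt) * [p*30.175229 + (1-p)*9.639475] = 19.364541
  V(1,1) = exp(-r*dt) * [p*9.639475 + (1-p)*1.392895] = 5.329143
  V(0,0) = exp(-r*dt) * [p*19.364541 + (1-p)*5.329143] = 11.991570

Answer: Price = V(0,0) = 11.9916


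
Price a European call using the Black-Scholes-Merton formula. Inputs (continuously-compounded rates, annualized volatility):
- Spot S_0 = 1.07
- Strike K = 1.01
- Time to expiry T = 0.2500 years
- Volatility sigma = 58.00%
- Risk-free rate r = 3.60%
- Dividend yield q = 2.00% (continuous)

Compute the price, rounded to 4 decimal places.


Answer: Price = 0.1536

Derivation:
d1 = (ln(S/K) + (r - q + 0.5*sigma^2) * T) / (sigma * sqrt(T)) = 0.35778730
d2 = d1 - sigma * sqrt(T) = 0.06778730
exp(-rT) = 0.99104038; exp(-qT) = 0.99501248
C = S_0 * exp(-qT) * N(d1) - K * exp(-rT) * N(d2)
N(d1) = 0.63974875; N(d2) = 0.52702252
C = 1.0700 * 0.99501248 * 0.63974875 - 1.0100 * 0.99104038 * 0.52702252 = 0.1536


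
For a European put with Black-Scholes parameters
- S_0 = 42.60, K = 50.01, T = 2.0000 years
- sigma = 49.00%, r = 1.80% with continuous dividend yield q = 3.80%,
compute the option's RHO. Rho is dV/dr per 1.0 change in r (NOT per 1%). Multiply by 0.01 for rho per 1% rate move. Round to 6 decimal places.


Answer: Rho = -71.155583

Derivation:
d1 = 0.0573352019; d2 = -0.6356294437
phi(d1) = 0.3982870925; exp(-qT) = 0.9268162066; exp(-rT) = 0.9646402935
N(-d2) = 0.7374910131
Rho = -K*T*exp(-rT)*N(-d2) = -50.0100 * 2.0000 * 0.9646402935 * 0.7374910131 = -71.155583


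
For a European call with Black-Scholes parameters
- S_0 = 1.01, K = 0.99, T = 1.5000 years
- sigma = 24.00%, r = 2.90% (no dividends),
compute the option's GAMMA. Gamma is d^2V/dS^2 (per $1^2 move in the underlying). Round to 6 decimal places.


d1 = 0.3630030398; d2 = 0.0690642707
phi(d1) = 0.3735049070; exp(-qT) = 1.0000000000; exp(-rT) = 0.9574325541
Gamma = exp(-qT) * phi(d1) / (S * sigma * sqrt(T)) = 1.0000000000 * 0.3735049070 / (1.0100 * 0.2400 * 1.2247448714) = 1.258108

Answer: Gamma = 1.258108


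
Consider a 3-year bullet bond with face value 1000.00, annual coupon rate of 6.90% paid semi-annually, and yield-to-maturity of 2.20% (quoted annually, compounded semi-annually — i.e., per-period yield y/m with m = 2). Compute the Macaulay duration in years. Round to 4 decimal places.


Coupon per period c = face * coupon_rate / m = 34.500000
Periods per year m = 2; per-period yield y/m = 0.011000
Number of cashflows N = 6
Cashflows (t years, CF_t, discount factor 1/(1+y/m)^(m*t), PV):
  t = 0.5000: CF_t = 34.500000, DF = 0.989120, PV = 34.124629
  t = 1.0000: CF_t = 34.500000, DF = 0.978358, PV = 33.753342
  t = 1.5000: CF_t = 34.500000, DF = 0.967713, PV = 33.386095
  t = 2.0000: CF_t = 34.500000, DF = 0.957184, PV = 33.022844
  t = 2.5000: CF_t = 34.500000, DF = 0.946769, PV = 32.663545
  t = 3.0000: CF_t = 1034.500000, DF = 0.936468, PV = 968.776424
Price P = sum_t PV_t = 1135.726880
Macaulay numerator sum_t t * PV_t:
  t * PV_t at t = 0.5000: 17.062315
  t * PV_t at t = 1.0000: 33.753342
  t * PV_t at t = 1.5000: 50.079143
  t * PV_t at t = 2.0000: 66.045688
  t * PV_t at t = 2.5000: 81.658862
  t * PV_t at t = 3.0000: 2906.329273
Macaulay duration D = (sum_t t * PV_t) / P = 3154.928623 / 1135.726880 = 2.777894

Answer: Macaulay duration = 2.7779 years


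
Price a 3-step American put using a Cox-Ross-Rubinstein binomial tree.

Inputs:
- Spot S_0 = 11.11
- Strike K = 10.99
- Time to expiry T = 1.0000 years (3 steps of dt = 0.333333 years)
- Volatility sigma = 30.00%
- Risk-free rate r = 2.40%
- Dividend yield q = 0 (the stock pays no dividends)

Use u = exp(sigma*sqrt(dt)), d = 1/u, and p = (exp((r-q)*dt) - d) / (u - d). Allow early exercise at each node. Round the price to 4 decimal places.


Answer: Price = V(0,0) = 1.2515

Derivation:
dt = T/N = 0.333333
u = exp(sigma*sqrt(dt)) = 1.189110; d = 1/u = 0.840965
p = (exp((r-q)*dt) - d) / (u - d) = 0.479878
Discount per step: exp(-r*dt) = 0.992032
Stock lattice S(k, i) with i counting down-moves:
  k=0: S(0,0) = 11.1100
  k=1: S(1,0) = 13.2110; S(1,1) = 9.3431
  k=2: S(2,0) = 15.7093; S(2,1) = 11.1100; S(2,2) = 7.8572
  k=3: S(3,0) = 18.6801; S(3,1) = 13.2110; S(3,2) = 9.3431; S(3,3) = 6.6077
Terminal payoffs V(N, i) = max(K - S_T, 0):
  V(3,0) = 0.000000; V(3,1) = 0.000000; V(3,2) = 1.646877; V(3,3) = 4.382335
Backward induction: V(k, i) = exp(-r*dt) * [p * V(k+1, i) + (1-p) * V(k+1, i+1)]; then take max(V_cont, immediate exercise) for American.
  V(2,0) = exp(-r*dt) * [p*0.000000 + (1-p)*0.000000] = 0.000000; exercise = 0.000000; V(2,0) = max -> 0.000000
  V(2,1) = exp(-r*dt) * [p*0.000000 + (1-p)*1.646877] = 0.849752; exercise = 0.000000; V(2,1) = max -> 0.849752
  V(2,2) = exp(-r*dt) * [p*1.646877 + (1-p)*4.382335] = 3.045190; exercise = 3.132760; V(2,2) = max -> 3.132760
  V(1,0) = exp(-r*dt) * [p*0.000000 + (1-p)*0.849752] = 0.438453; exercise = 0.000000; V(1,0) = max -> 0.438453
  V(1,1) = exp(-r*dt) * [p*0.849752 + (1-p)*3.132760] = 2.020963; exercise = 1.646877; V(1,1) = max -> 2.020963
  V(0,0) = exp(-r*dt) * [p*0.438453 + (1-p)*2.020963] = 1.251499; exercise = 0.000000; V(0,0) = max -> 1.251499


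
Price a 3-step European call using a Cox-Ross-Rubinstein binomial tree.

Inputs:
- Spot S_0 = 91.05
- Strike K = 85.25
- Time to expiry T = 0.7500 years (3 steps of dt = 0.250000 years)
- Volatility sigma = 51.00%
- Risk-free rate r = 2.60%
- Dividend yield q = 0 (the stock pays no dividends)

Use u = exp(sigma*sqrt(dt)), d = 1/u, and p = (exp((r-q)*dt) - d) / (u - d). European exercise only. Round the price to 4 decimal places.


dt = T/N = 0.250000
u = exp(sigma*sqrt(dt)) = 1.290462; d = 1/u = 0.774916
p = (exp((r-q)*dt) - d) / (u - d) = 0.449242
Discount per step: exp(-r*dt) = 0.993521
Stock lattice S(k, i) with i counting down-moves:
  k=0: S(0,0) = 91.0500
  k=1: S(1,0) = 117.4965; S(1,1) = 70.5561
  k=2: S(2,0) = 151.6248; S(2,1) = 91.0500; S(2,2) = 54.6751
  k=3: S(3,0) = 195.6659; S(3,1) = 117.4965; S(3,2) = 70.5561; S(3,3) = 42.3687
Terminal payoffs V(N, i) = max(S_T - K, 0):
  V(3,0) = 110.415938; V(3,1) = 32.246531; V(3,2) = 0.000000; V(3,3) = 0.000000
Backward induction: V(k, i) = exp(-r*dt) * [p * V(k+1, i) + (1-p) * V(k+1, i+1)].
  V(2,0) = exp(-r*dt) * [p*110.415938 + (1-p)*32.246531] = 66.927091
  V(2,1) = exp(-r*dt) * [p*32.246531 + (1-p)*0.000000] = 14.392648
  V(2,2) = exp(-r*dt) * [p*0.000000 + (1-p)*0.000000] = 0.000000
  V(1,0) = exp(-r*dt) * [p*66.927091 + (1-p)*14.392648] = 37.747186
  V(1,1) = exp(-r*dt) * [p*14.392648 + (1-p)*0.000000] = 6.423895
  V(0,0) = exp(-r*dt) * [p*37.747186 + (1-p)*6.423895] = 20.362852

Answer: Price = V(0,0) = 20.3629
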